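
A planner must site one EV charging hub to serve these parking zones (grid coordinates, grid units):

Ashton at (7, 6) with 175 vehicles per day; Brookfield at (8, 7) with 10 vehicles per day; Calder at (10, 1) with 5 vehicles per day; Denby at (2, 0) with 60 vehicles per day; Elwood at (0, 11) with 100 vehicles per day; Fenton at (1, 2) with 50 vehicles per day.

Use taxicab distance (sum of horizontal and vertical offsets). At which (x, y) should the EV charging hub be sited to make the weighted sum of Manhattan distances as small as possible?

(2, 6)

Manhattan distance separates: Σwᵢ(|x−xᵢ|+|y−yᵢ|) = Σwᵢ|x−xᵢ| + Σwᵢ|y−yᵢ|, so x and y are optimised independently as 1-D weighted medians.
Total weight W = 400; half = 200.
x-coordinate, sorted with cumulative weight:
  x=0 (Elwood, w=100) cum 100
  x=1 (Fenton, w=50) cum 150
  x=2 (Denby, w=60) cum 210  ← median
  x=7 (Ashton, w=175) cum 385
  x=8 (Brookfield, w=10) cum 395
  x=10 (Calder, w=5) cum 400
⇒ x* = 2
y-coordinate, sorted with cumulative weight:
  y=0 (Denby, w=60) cum 60
  y=1 (Calder, w=5) cum 65
  y=2 (Fenton, w=50) cum 115
  y=6 (Ashton, w=175) cum 290  ← median
  y=7 (Brookfield, w=10) cum 300
  y=11 (Elwood, w=100) cum 400
⇒ y* = 6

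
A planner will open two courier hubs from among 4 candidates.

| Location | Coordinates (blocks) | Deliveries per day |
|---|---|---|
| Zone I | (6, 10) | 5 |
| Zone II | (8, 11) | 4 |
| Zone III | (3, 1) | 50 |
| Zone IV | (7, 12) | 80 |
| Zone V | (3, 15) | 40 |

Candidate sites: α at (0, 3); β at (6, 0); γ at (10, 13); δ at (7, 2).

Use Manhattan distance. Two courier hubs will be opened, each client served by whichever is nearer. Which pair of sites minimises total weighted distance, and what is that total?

Evaluate every pair (each demand assigned to the nearer of the two):
  {β, γ}: total = 931
  {α, γ}: total = 981
  {γ, δ}: total = 981
  {α, δ}: total = 1735
  {β, δ}: total = 1765
  {α, β}: total = 1942
Best pair: {β, γ} with total 931.

{β, γ}, total 931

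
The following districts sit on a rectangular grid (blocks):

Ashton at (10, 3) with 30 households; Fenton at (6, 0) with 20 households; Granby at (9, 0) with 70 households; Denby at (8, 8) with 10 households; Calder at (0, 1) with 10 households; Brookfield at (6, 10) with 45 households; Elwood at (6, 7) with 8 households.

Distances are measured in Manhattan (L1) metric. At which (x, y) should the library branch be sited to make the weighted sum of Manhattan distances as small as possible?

(9, 1)

Manhattan distance separates: Σwᵢ(|x−xᵢ|+|y−yᵢ|) = Σwᵢ|x−xᵢ| + Σwᵢ|y−yᵢ|, so x and y are optimised independently as 1-D weighted medians.
Total weight W = 193; half = 96.5.
x-coordinate, sorted with cumulative weight:
  x=0 (Calder, w=10) cum 10
  x=6 (Fenton, w=20) cum 30
  x=6 (Brookfield, w=45) cum 75
  x=6 (Elwood, w=8) cum 83
  x=8 (Denby, w=10) cum 93
  x=9 (Granby, w=70) cum 163  ← median
  x=10 (Ashton, w=30) cum 193
⇒ x* = 9
y-coordinate, sorted with cumulative weight:
  y=0 (Fenton, w=20) cum 20
  y=0 (Granby, w=70) cum 90
  y=1 (Calder, w=10) cum 100  ← median
  y=3 (Ashton, w=30) cum 130
  y=7 (Elwood, w=8) cum 138
  y=8 (Denby, w=10) cum 148
  y=10 (Brookfield, w=45) cum 193
⇒ y* = 1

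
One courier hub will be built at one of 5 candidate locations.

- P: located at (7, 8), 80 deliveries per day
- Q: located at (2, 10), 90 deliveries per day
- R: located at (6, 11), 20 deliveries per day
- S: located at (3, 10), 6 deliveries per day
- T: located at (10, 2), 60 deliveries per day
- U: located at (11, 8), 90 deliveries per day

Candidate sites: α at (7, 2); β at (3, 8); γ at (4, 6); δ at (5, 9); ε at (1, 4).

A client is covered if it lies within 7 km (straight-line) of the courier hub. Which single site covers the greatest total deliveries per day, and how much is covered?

Coverage radius r = 7 km; a point is covered iff (Δx)²+(Δy)² ≤ 7² = 49.
  α (7, 2): covers {P, T} → 140
  β (3, 8): covers {P, Q, R, S} → 196
  γ (4, 6): covers {P, Q, R, S} → 196
  δ (5, 9): covers {P, Q, R, S, U} → 286
  ε (1, 4): covers {Q, S} → 96
Maximum coverage at δ: 286 deliveries per day.

δ, covering 286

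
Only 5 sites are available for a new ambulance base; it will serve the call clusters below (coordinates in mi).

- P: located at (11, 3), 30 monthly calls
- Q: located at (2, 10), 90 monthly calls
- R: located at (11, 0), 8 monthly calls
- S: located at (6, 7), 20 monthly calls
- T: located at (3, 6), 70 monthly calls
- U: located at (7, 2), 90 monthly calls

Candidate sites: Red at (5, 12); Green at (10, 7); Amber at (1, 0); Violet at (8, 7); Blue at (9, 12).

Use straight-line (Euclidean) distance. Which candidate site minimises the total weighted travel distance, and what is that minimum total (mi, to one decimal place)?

Total weighted distance at each candidate:
  Red (5, 12): total = 2218.9
  Green (10, 7): total = 2049.0
  Amber (1, 0): total = 2481.7
  Violet (8, 7): total = 1670.5
  Blue (9, 12): total = 2657.5
Minimum is at Violet with total 1670.5 mi.

Violet, total 1670.5 mi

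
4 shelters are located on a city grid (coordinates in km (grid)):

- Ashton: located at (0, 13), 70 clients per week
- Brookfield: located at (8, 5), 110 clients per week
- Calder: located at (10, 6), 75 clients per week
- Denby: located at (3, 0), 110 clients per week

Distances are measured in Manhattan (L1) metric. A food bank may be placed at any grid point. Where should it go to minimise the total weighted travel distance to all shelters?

(8, 5)

Manhattan distance separates: Σwᵢ(|x−xᵢ|+|y−yᵢ|) = Σwᵢ|x−xᵢ| + Σwᵢ|y−yᵢ|, so x and y are optimised independently as 1-D weighted medians.
Total weight W = 365; half = 182.5.
x-coordinate, sorted with cumulative weight:
  x=0 (Ashton, w=70) cum 70
  x=3 (Denby, w=110) cum 180
  x=8 (Brookfield, w=110) cum 290  ← median
  x=10 (Calder, w=75) cum 365
⇒ x* = 8
y-coordinate, sorted with cumulative weight:
  y=0 (Denby, w=110) cum 110
  y=5 (Brookfield, w=110) cum 220  ← median
  y=6 (Calder, w=75) cum 295
  y=13 (Ashton, w=70) cum 365
⇒ y* = 5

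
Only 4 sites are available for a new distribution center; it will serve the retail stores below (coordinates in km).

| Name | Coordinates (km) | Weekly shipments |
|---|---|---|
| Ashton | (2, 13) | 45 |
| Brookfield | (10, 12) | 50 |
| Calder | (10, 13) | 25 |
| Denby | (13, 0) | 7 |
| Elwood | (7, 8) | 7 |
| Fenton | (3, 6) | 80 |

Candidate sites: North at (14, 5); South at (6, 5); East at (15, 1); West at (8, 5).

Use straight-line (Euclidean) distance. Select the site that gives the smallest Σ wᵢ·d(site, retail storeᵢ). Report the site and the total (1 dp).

South, total 1364.5 km

Total weighted distance at each candidate:
  North (14, 5): total = 2248.4
  South (6, 5): total = 1364.5
  East (15, 1): total = 2855.3
  West (8, 5): total = 1499.7
Minimum is at South with total 1364.5 km.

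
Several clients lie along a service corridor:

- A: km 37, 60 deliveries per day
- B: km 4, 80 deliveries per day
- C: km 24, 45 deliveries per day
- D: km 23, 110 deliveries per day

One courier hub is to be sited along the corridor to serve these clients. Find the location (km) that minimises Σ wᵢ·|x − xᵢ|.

For a sum of weighted absolute distances on a line, the optimum is the weighted median (not the mean). Total weight W = 295; half-weight = 147.5.
Sort by position and accumulate weight:
  km 4 (B, w=80) → cum 80
  km 23 (D, w=110) → cum 190  ≥ 147.5 → median here
  km 24 (C, w=45) → cum 235
  km 37 (A, w=60) → cum 295
Optimal location: km 23.

x = 23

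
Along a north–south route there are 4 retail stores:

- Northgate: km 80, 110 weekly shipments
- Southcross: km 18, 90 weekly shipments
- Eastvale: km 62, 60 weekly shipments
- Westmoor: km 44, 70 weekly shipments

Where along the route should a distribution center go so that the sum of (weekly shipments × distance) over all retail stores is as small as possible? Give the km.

For a sum of weighted absolute distances on a line, the optimum is the weighted median (not the mean). Total weight W = 330; half-weight = 165.
Sort by position and accumulate weight:
  km 18 (Southcross, w=90) → cum 90
  km 44 (Westmoor, w=70) → cum 160
  km 62 (Eastvale, w=60) → cum 220  ≥ 165 → median here
  km 80 (Northgate, w=110) → cum 330
Optimal location: km 62.

x = 62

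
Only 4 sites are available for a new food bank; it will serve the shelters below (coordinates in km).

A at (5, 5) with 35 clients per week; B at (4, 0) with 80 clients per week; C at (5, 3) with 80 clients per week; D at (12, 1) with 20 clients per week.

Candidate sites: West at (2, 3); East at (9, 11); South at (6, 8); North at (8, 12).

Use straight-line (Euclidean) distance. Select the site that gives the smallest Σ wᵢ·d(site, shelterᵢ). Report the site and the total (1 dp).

Total weighted distance at each candidate:
  West (2, 3): total = 858.6
  East (9, 11): total = 2143.4
  South (6, 8): total = 1362.7
  North (8, 12): total = 2271.5
Minimum is at West with total 858.6 km.

West, total 858.6 km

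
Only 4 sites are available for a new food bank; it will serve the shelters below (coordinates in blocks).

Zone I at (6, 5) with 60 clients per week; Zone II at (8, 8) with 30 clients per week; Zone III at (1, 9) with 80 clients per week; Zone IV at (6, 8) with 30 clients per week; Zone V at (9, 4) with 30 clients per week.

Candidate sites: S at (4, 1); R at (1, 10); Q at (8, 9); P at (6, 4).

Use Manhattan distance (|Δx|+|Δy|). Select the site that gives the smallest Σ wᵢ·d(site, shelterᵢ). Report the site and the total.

Total weighted distance at each candidate:
  S (4, 1): total = 2080
  R (1, 10): total = 1580
  Q (8, 9): total = 1220
  P (6, 4): total = 1250
Minimum is at Q with total 1220 blocks.

Q, total 1220 blocks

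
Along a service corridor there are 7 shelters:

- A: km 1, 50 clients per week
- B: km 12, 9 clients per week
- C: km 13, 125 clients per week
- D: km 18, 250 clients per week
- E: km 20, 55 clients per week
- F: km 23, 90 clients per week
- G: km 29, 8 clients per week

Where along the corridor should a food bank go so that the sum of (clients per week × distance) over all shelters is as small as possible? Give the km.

For a sum of weighted absolute distances on a line, the optimum is the weighted median (not the mean). Total weight W = 587; half-weight = 293.5.
Sort by position and accumulate weight:
  km 1 (A, w=50) → cum 50
  km 12 (B, w=9) → cum 59
  km 13 (C, w=125) → cum 184
  km 18 (D, w=250) → cum 434  ≥ 293.5 → median here
  km 20 (E, w=55) → cum 489
  km 23 (F, w=90) → cum 579
  km 29 (G, w=8) → cum 587
Optimal location: km 18.

x = 18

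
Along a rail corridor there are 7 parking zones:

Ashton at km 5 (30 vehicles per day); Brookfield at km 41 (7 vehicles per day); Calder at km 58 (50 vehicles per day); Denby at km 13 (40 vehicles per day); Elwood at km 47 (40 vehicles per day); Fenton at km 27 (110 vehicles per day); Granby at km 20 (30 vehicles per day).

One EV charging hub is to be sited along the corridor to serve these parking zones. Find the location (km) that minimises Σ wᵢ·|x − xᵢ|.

x = 27

For a sum of weighted absolute distances on a line, the optimum is the weighted median (not the mean). Total weight W = 307; half-weight = 153.5.
Sort by position and accumulate weight:
  km 5 (Ashton, w=30) → cum 30
  km 13 (Denby, w=40) → cum 70
  km 20 (Granby, w=30) → cum 100
  km 27 (Fenton, w=110) → cum 210  ≥ 153.5 → median here
  km 41 (Brookfield, w=7) → cum 217
  km 47 (Elwood, w=40) → cum 257
  km 58 (Calder, w=50) → cum 307
Optimal location: km 27.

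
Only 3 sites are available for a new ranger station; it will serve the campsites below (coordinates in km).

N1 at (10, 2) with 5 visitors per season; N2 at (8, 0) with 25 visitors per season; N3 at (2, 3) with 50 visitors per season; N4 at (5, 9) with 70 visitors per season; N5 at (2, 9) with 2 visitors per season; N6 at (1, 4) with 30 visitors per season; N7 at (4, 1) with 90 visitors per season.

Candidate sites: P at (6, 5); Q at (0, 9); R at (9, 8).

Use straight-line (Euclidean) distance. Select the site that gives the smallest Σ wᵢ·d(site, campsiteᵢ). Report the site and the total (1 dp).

P, total 1238.6 km

Total weighted distance at each candidate:
  P (6, 5): total = 1238.6
  Q (0, 9): total = 1990.3
  R (9, 8): total = 2007.4
Minimum is at P with total 1238.6 km.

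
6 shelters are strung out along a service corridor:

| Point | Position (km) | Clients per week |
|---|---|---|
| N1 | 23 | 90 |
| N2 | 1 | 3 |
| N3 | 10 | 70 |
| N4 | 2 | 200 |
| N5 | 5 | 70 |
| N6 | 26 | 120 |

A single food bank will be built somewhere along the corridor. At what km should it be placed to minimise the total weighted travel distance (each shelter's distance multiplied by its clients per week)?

For a sum of weighted absolute distances on a line, the optimum is the weighted median (not the mean). Total weight W = 553; half-weight = 276.5.
Sort by position and accumulate weight:
  km 1 (N2, w=3) → cum 3
  km 2 (N4, w=200) → cum 203
  km 5 (N5, w=70) → cum 273
  km 10 (N3, w=70) → cum 343  ≥ 276.5 → median here
  km 23 (N1, w=90) → cum 433
  km 26 (N6, w=120) → cum 553
Optimal location: km 10.

x = 10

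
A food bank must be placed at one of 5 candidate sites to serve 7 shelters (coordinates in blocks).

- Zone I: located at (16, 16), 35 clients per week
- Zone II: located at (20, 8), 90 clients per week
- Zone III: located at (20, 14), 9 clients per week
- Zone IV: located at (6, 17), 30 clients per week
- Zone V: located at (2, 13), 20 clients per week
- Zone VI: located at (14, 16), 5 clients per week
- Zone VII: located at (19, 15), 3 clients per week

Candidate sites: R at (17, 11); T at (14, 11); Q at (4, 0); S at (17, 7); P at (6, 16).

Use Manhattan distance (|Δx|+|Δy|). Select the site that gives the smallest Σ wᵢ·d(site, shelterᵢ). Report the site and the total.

R, total 1712 blocks

Total weighted distance at each candidate:
  R (17, 11): total = 1712
  T (14, 11): total = 1888
  Q (4, 0): total = 4500
  S (17, 7): total = 1940
  P (6, 16): total = 2726
Minimum is at R with total 1712 blocks.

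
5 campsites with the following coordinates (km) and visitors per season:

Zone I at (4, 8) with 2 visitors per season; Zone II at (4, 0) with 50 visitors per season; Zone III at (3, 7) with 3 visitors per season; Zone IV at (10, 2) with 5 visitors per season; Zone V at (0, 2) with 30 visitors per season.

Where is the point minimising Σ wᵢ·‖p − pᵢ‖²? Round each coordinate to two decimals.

The minimiser of Σwᵢ‖p−pᵢ‖² is the weighted centroid p* = (Σwᵢpᵢ)/(Σwᵢ).
Σwᵢ = 90.
Σwᵢxᵢ = 2·4 + 50·4 + 3·3 + 5·10 + 30·0 = 267.
Σwᵢyᵢ = 2·8 + 50·0 + 3·7 + 5·2 + 30·2 = 107.
x* = 267/90 = 2.97, y* = 107/90 = 1.19.

(2.97, 1.19)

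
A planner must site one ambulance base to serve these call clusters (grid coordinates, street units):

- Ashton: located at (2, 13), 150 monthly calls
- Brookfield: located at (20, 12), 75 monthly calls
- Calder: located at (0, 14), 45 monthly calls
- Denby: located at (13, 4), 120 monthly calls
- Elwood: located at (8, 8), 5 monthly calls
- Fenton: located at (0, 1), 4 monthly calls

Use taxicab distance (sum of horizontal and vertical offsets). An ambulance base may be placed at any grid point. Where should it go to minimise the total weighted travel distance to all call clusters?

(8, 12)

Manhattan distance separates: Σwᵢ(|x−xᵢ|+|y−yᵢ|) = Σwᵢ|x−xᵢ| + Σwᵢ|y−yᵢ|, so x and y are optimised independently as 1-D weighted medians.
Total weight W = 399; half = 199.5.
x-coordinate, sorted with cumulative weight:
  x=0 (Calder, w=45) cum 45
  x=0 (Fenton, w=4) cum 49
  x=2 (Ashton, w=150) cum 199
  x=8 (Elwood, w=5) cum 204  ← median
  x=13 (Denby, w=120) cum 324
  x=20 (Brookfield, w=75) cum 399
⇒ x* = 8
y-coordinate, sorted with cumulative weight:
  y=1 (Fenton, w=4) cum 4
  y=4 (Denby, w=120) cum 124
  y=8 (Elwood, w=5) cum 129
  y=12 (Brookfield, w=75) cum 204  ← median
  y=13 (Ashton, w=150) cum 354
  y=14 (Calder, w=45) cum 399
⇒ y* = 12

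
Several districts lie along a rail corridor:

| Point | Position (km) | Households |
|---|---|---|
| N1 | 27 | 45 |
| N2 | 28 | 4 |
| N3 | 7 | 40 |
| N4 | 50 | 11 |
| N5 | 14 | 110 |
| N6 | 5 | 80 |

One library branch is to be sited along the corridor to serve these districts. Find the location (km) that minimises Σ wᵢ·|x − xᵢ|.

For a sum of weighted absolute distances on a line, the optimum is the weighted median (not the mean). Total weight W = 290; half-weight = 145.
Sort by position and accumulate weight:
  km 5 (N6, w=80) → cum 80
  km 7 (N3, w=40) → cum 120
  km 14 (N5, w=110) → cum 230  ≥ 145 → median here
  km 27 (N1, w=45) → cum 275
  km 28 (N2, w=4) → cum 279
  km 50 (N4, w=11) → cum 290
Optimal location: km 14.

x = 14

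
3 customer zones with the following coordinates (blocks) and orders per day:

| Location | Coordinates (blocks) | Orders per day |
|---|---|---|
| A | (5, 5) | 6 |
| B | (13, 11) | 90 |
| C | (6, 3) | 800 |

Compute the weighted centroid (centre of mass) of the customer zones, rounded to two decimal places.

The minimiser of Σwᵢ‖p−pᵢ‖² is the weighted centroid p* = (Σwᵢpᵢ)/(Σwᵢ).
Σwᵢ = 896.
Σwᵢxᵢ = 6·5 + 90·13 + 800·6 = 6000.
Σwᵢyᵢ = 6·5 + 90·11 + 800·3 = 3420.
x* = 6000/896 = 6.70, y* = 3420/896 = 3.82.

(6.70, 3.82)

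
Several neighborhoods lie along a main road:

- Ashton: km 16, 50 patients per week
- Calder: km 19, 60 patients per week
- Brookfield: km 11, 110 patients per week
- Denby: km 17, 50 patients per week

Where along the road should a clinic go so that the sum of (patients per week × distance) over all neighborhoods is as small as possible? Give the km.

For a sum of weighted absolute distances on a line, the optimum is the weighted median (not the mean). Total weight W = 270; half-weight = 135.
Sort by position and accumulate weight:
  km 11 (Brookfield, w=110) → cum 110
  km 16 (Ashton, w=50) → cum 160  ≥ 135 → median here
  km 17 (Denby, w=50) → cum 210
  km 19 (Calder, w=60) → cum 270
Optimal location: km 16.

x = 16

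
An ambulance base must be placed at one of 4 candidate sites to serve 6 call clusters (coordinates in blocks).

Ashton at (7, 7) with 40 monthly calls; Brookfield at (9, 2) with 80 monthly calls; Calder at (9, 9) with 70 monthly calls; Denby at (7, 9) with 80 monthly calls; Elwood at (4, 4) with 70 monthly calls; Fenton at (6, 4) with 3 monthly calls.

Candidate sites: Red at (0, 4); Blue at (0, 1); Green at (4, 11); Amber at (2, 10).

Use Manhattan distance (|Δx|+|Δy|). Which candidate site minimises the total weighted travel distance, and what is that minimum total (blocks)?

Total weighted distance at each candidate:
  Red (0, 4): total = 3518
  Blue (0, 1): total = 4227
  Green (4, 11): total = 2807
  Amber (2, 10): total = 3150
Minimum is at Green with total 2807 blocks.

Green, total 2807 blocks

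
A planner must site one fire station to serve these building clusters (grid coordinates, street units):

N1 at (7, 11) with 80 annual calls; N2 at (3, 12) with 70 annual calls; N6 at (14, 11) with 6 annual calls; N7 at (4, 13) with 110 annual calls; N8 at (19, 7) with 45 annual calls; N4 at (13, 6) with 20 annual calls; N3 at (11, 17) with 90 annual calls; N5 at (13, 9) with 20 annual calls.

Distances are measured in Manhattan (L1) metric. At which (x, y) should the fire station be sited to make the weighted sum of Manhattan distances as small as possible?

Manhattan distance separates: Σwᵢ(|x−xᵢ|+|y−yᵢ|) = Σwᵢ|x−xᵢ| + Σwᵢ|y−yᵢ|, so x and y are optimised independently as 1-D weighted medians.
Total weight W = 441; half = 220.5.
x-coordinate, sorted with cumulative weight:
  x=3 (N2, w=70) cum 70
  x=4 (N7, w=110) cum 180
  x=7 (N1, w=80) cum 260  ← median
  x=11 (N3, w=90) cum 350
  x=13 (N4, w=20) cum 370
  x=13 (N5, w=20) cum 390
  x=14 (N6, w=6) cum 396
  x=19 (N8, w=45) cum 441
⇒ x* = 7
y-coordinate, sorted with cumulative weight:
  y=6 (N4, w=20) cum 20
  y=7 (N8, w=45) cum 65
  y=9 (N5, w=20) cum 85
  y=11 (N1, w=80) cum 165
  y=11 (N6, w=6) cum 171
  y=12 (N2, w=70) cum 241  ← median
  y=13 (N7, w=110) cum 351
  y=17 (N3, w=90) cum 441
⇒ y* = 12

(7, 12)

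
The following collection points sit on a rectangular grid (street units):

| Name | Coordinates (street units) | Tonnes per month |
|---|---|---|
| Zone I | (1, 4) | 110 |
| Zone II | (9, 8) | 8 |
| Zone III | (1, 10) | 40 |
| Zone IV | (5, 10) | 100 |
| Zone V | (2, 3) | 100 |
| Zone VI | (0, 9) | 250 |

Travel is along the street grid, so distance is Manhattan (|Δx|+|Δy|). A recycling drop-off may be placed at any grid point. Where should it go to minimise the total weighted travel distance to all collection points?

(1, 9)

Manhattan distance separates: Σwᵢ(|x−xᵢ|+|y−yᵢ|) = Σwᵢ|x−xᵢ| + Σwᵢ|y−yᵢ|, so x and y are optimised independently as 1-D weighted medians.
Total weight W = 608; half = 304.
x-coordinate, sorted with cumulative weight:
  x=0 (Zone VI, w=250) cum 250
  x=1 (Zone I, w=110) cum 360  ← median
  x=1 (Zone III, w=40) cum 400
  x=2 (Zone V, w=100) cum 500
  x=5 (Zone IV, w=100) cum 600
  x=9 (Zone II, w=8) cum 608
⇒ x* = 1
y-coordinate, sorted with cumulative weight:
  y=3 (Zone V, w=100) cum 100
  y=4 (Zone I, w=110) cum 210
  y=8 (Zone II, w=8) cum 218
  y=9 (Zone VI, w=250) cum 468  ← median
  y=10 (Zone III, w=40) cum 508
  y=10 (Zone IV, w=100) cum 608
⇒ y* = 9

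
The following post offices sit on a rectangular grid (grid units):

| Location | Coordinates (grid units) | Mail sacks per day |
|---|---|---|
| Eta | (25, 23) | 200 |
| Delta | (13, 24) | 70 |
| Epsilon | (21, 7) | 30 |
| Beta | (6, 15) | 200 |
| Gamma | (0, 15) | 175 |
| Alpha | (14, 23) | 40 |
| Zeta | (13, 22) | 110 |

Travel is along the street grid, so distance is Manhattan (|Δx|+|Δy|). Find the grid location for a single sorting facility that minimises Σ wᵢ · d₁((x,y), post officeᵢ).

(13, 22)

Manhattan distance separates: Σwᵢ(|x−xᵢ|+|y−yᵢ|) = Σwᵢ|x−xᵢ| + Σwᵢ|y−yᵢ|, so x and y are optimised independently as 1-D weighted medians.
Total weight W = 825; half = 412.5.
x-coordinate, sorted with cumulative weight:
  x=0 (Gamma, w=175) cum 175
  x=6 (Beta, w=200) cum 375
  x=13 (Delta, w=70) cum 445  ← median
  x=13 (Zeta, w=110) cum 555
  x=14 (Alpha, w=40) cum 595
  x=21 (Epsilon, w=30) cum 625
  x=25 (Eta, w=200) cum 825
⇒ x* = 13
y-coordinate, sorted with cumulative weight:
  y=7 (Epsilon, w=30) cum 30
  y=15 (Beta, w=200) cum 230
  y=15 (Gamma, w=175) cum 405
  y=22 (Zeta, w=110) cum 515  ← median
  y=23 (Eta, w=200) cum 715
  y=23 (Alpha, w=40) cum 755
  y=24 (Delta, w=70) cum 825
⇒ y* = 22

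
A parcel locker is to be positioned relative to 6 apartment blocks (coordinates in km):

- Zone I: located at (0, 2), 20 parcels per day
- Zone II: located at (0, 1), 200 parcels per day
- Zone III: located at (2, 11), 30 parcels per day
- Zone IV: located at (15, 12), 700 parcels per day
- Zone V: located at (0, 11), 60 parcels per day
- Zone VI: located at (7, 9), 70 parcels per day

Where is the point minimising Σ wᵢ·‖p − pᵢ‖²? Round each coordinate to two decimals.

(10.23, 9.50)

The minimiser of Σwᵢ‖p−pᵢ‖² is the weighted centroid p* = (Σwᵢpᵢ)/(Σwᵢ).
Σwᵢ = 1080.
Σwᵢxᵢ = 20·0 + 200·0 + 30·2 + 700·15 + 60·0 + 70·7 = 11050.
Σwᵢyᵢ = 20·2 + 200·1 + 30·11 + 700·12 + 60·11 + 70·9 = 10260.
x* = 11050/1080 = 10.23, y* = 10260/1080 = 9.50.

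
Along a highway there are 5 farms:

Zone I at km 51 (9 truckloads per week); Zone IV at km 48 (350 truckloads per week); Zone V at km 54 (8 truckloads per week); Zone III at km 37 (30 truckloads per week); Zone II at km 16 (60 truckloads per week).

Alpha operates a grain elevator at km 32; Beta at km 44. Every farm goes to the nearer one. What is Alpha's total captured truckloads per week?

The indifferent point is the midpoint (32+44)/2 = 38; farms left of it (closer to Alpha at 32) go to Alpha, those right go to Beta.
  Zone II at 16 (w=60) → Alpha
  Zone III at 37 (w=30) → Alpha
  Zone IV at 48 (w=350) → Beta
  Zone I at 51 (w=9) → Beta
  Zone V at 54 (w=8) → Beta
Alpha captures 90; Beta captures 367.

90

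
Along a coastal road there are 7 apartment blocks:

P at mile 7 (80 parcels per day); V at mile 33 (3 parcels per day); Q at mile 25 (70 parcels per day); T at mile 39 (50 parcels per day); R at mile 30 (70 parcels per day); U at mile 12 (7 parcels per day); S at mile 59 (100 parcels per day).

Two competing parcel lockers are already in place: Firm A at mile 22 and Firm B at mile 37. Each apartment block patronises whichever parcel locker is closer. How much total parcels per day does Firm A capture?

The indifferent point is the midpoint (22+37)/2 = 29.5; apartment blocks left of it (closer to Firm A at 22) go to Firm A, those right go to Firm B.
  P at 7 (w=80) → Firm A
  U at 12 (w=7) → Firm A
  Q at 25 (w=70) → Firm A
  R at 30 (w=70) → Firm B
  V at 33 (w=3) → Firm B
  T at 39 (w=50) → Firm B
  S at 59 (w=100) → Firm B
Firm A captures 157; Firm B captures 223.

157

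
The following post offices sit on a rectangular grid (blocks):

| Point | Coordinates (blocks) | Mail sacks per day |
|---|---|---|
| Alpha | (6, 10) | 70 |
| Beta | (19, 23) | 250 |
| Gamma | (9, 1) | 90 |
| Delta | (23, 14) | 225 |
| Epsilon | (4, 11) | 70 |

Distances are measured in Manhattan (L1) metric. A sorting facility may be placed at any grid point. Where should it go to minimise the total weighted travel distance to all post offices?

(19, 14)

Manhattan distance separates: Σwᵢ(|x−xᵢ|+|y−yᵢ|) = Σwᵢ|x−xᵢ| + Σwᵢ|y−yᵢ|, so x and y are optimised independently as 1-D weighted medians.
Total weight W = 705; half = 352.5.
x-coordinate, sorted with cumulative weight:
  x=4 (Epsilon, w=70) cum 70
  x=6 (Alpha, w=70) cum 140
  x=9 (Gamma, w=90) cum 230
  x=19 (Beta, w=250) cum 480  ← median
  x=23 (Delta, w=225) cum 705
⇒ x* = 19
y-coordinate, sorted with cumulative weight:
  y=1 (Gamma, w=90) cum 90
  y=10 (Alpha, w=70) cum 160
  y=11 (Epsilon, w=70) cum 230
  y=14 (Delta, w=225) cum 455  ← median
  y=23 (Beta, w=250) cum 705
⇒ y* = 14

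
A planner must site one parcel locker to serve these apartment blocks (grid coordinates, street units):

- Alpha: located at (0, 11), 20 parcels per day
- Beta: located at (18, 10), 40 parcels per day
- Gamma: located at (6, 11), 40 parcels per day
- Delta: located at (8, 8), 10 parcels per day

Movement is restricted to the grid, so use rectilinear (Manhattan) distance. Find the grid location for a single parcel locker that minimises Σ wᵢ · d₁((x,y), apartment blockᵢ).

Manhattan distance separates: Σwᵢ(|x−xᵢ|+|y−yᵢ|) = Σwᵢ|x−xᵢ| + Σwᵢ|y−yᵢ|, so x and y are optimised independently as 1-D weighted medians.
Total weight W = 110; half = 55.
x-coordinate, sorted with cumulative weight:
  x=0 (Alpha, w=20) cum 20
  x=6 (Gamma, w=40) cum 60  ← median
  x=8 (Delta, w=10) cum 70
  x=18 (Beta, w=40) cum 110
⇒ x* = 6
y-coordinate, sorted with cumulative weight:
  y=8 (Delta, w=10) cum 10
  y=10 (Beta, w=40) cum 50
  y=11 (Alpha, w=20) cum 70  ← median
  y=11 (Gamma, w=40) cum 110
⇒ y* = 11

(6, 11)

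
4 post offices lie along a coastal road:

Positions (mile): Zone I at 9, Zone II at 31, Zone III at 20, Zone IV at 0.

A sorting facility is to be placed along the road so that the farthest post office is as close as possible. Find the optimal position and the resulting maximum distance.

location 15.5, max distance 15.5

The 1-center on a line is the midpoint of the two extreme points: leftmost at 0, rightmost at 31.
Optimal location = (0 + 31)/2 = 15.5; maximum distance = (31 − 0)/2 = 15.5.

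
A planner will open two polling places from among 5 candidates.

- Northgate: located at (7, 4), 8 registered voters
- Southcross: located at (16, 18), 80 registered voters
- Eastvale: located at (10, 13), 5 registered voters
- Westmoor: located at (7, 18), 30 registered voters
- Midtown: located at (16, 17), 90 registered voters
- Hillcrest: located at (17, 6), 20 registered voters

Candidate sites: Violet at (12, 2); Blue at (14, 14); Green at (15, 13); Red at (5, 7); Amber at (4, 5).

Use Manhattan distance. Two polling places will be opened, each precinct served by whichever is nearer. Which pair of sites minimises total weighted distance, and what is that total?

Evaluate every pair (each demand assigned to the nearer of the two):
  {Violet, Blue}: total = 1521
  {Blue, Amber}: total = 1537
  {Blue, Red}: total = 1545
  {Green, Amber}: total = 1557
  {Green, Red}: total = 1565
  {Violet, Green}: total = 1581
  {Blue, Green}: total = 1601
  {Violet, Red}: total = 3975
  {Violet, Amber}: total = 4067
  {Red, Amber}: total = 4387
Best pair: {Violet, Blue} with total 1521.

{Violet, Blue}, total 1521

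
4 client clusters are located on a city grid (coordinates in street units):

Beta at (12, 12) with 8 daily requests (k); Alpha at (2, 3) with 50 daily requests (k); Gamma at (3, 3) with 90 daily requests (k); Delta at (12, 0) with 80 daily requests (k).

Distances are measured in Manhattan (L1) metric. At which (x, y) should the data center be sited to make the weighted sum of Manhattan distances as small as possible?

Manhattan distance separates: Σwᵢ(|x−xᵢ|+|y−yᵢ|) = Σwᵢ|x−xᵢ| + Σwᵢ|y−yᵢ|, so x and y are optimised independently as 1-D weighted medians.
Total weight W = 228; half = 114.
x-coordinate, sorted with cumulative weight:
  x=2 (Alpha, w=50) cum 50
  x=3 (Gamma, w=90) cum 140  ← median
  x=12 (Beta, w=8) cum 148
  x=12 (Delta, w=80) cum 228
⇒ x* = 3
y-coordinate, sorted with cumulative weight:
  y=0 (Delta, w=80) cum 80
  y=3 (Alpha, w=50) cum 130  ← median
  y=3 (Gamma, w=90) cum 220
  y=12 (Beta, w=8) cum 228
⇒ y* = 3

(3, 3)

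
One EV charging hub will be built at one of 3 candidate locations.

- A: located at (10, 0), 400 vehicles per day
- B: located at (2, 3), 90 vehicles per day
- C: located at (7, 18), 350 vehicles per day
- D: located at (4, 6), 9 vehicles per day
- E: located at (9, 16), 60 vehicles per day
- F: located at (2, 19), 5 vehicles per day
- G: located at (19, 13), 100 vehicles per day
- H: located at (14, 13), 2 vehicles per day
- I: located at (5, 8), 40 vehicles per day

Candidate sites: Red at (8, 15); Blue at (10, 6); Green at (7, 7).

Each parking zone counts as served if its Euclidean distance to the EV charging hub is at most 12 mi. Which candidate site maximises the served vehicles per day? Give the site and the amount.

Green, covering 951

Coverage radius r = 12 mi; a point is covered iff (Δx)²+(Δy)² ≤ 12² = 144.
  Red (8, 15): covers {C, D, E, F, G, H, I} → 566
  Blue (10, 6): covers {A, B, D, E, G, H, I} → 701
  Green (7, 7): covers {A, B, C, D, E, H, I} → 951
Maximum coverage at Green: 951 vehicles per day.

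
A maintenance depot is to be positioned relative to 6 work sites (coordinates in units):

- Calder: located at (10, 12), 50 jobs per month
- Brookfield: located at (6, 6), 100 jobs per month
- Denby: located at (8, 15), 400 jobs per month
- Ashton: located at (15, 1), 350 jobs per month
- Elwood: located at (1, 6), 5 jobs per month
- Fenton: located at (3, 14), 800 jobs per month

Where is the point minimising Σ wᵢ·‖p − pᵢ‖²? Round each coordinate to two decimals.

The minimiser of Σwᵢ‖p−pᵢ‖² is the weighted centroid p* = (Σwᵢpᵢ)/(Σwᵢ).
Σwᵢ = 1705.
Σwᵢxᵢ = 50·10 + 100·6 + 400·8 + 350·15 + 5·1 + 800·3 = 11955.
Σwᵢyᵢ = 50·12 + 100·6 + 400·15 + 350·1 + 5·6 + 800·14 = 18780.
x* = 11955/1705 = 7.01, y* = 18780/1705 = 11.01.

(7.01, 11.01)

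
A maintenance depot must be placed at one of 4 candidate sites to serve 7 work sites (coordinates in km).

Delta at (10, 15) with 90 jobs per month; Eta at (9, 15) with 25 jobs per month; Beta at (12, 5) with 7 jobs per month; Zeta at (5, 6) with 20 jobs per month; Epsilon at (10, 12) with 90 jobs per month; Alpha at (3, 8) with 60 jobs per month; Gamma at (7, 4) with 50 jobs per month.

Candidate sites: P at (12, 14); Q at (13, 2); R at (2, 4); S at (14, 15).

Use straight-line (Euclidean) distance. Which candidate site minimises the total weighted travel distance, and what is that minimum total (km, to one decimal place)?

P, total 2018.5 km

Total weighted distance at each candidate:
  P (12, 14): total = 2018.5
  Q (13, 2): total = 3697.4
  R (2, 4): total = 3208.2
  S (14, 15): total = 2695.2
Minimum is at P with total 2018.5 km.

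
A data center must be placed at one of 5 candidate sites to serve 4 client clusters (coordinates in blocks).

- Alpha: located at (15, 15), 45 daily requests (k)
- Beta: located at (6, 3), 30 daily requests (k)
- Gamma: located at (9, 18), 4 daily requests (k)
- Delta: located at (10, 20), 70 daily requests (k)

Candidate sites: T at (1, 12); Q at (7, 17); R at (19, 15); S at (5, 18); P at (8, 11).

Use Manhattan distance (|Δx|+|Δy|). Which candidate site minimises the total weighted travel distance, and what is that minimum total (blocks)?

Total weighted distance at each candidate:
  T (1, 12): total = 2431
  Q (7, 17): total = 1332
  R (19, 15): total = 1962
  S (5, 18): total = 1571
  P (8, 11): total = 1597
Minimum is at Q with total 1332 blocks.

Q, total 1332 blocks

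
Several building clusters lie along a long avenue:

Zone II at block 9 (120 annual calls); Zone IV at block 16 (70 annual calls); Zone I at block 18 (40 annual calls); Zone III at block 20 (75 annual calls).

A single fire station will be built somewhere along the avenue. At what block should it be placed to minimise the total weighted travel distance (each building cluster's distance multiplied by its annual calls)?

For a sum of weighted absolute distances on a line, the optimum is the weighted median (not the mean). Total weight W = 305; half-weight = 152.5.
Sort by position and accumulate weight:
  block 9 (Zone II, w=120) → cum 120
  block 16 (Zone IV, w=70) → cum 190  ≥ 152.5 → median here
  block 18 (Zone I, w=40) → cum 230
  block 20 (Zone III, w=75) → cum 305
Optimal location: block 16.

x = 16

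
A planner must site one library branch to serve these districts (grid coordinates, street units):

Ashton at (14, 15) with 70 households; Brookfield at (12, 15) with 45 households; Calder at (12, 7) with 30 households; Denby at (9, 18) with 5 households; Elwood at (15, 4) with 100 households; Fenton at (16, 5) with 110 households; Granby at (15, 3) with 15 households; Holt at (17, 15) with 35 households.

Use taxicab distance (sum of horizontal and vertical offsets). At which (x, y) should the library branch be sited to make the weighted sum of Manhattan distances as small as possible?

Manhattan distance separates: Σwᵢ(|x−xᵢ|+|y−yᵢ|) = Σwᵢ|x−xᵢ| + Σwᵢ|y−yᵢ|, so x and y are optimised independently as 1-D weighted medians.
Total weight W = 410; half = 205.
x-coordinate, sorted with cumulative weight:
  x=9 (Denby, w=5) cum 5
  x=12 (Brookfield, w=45) cum 50
  x=12 (Calder, w=30) cum 80
  x=14 (Ashton, w=70) cum 150
  x=15 (Elwood, w=100) cum 250  ← median
  x=15 (Granby, w=15) cum 265
  x=16 (Fenton, w=110) cum 375
  x=17 (Holt, w=35) cum 410
⇒ x* = 15
y-coordinate, sorted with cumulative weight:
  y=3 (Granby, w=15) cum 15
  y=4 (Elwood, w=100) cum 115
  y=5 (Fenton, w=110) cum 225  ← median
  y=7 (Calder, w=30) cum 255
  y=15 (Ashton, w=70) cum 325
  y=15 (Brookfield, w=45) cum 370
  y=15 (Holt, w=35) cum 405
  y=18 (Denby, w=5) cum 410
⇒ y* = 5

(15, 5)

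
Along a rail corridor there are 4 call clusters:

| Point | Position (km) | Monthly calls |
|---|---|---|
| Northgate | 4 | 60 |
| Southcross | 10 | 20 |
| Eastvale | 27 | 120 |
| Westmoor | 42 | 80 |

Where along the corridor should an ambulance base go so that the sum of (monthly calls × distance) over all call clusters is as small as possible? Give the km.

x = 27

For a sum of weighted absolute distances on a line, the optimum is the weighted median (not the mean). Total weight W = 280; half-weight = 140.
Sort by position and accumulate weight:
  km 4 (Northgate, w=60) → cum 60
  km 10 (Southcross, w=20) → cum 80
  km 27 (Eastvale, w=120) → cum 200  ≥ 140 → median here
  km 42 (Westmoor, w=80) → cum 280
Optimal location: km 27.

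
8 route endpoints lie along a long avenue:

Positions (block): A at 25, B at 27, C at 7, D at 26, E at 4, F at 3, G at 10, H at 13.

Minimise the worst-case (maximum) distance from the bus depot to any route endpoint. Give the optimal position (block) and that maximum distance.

location 15, max distance 12

The 1-center on a line is the midpoint of the two extreme points: leftmost at 3, rightmost at 27.
Optimal location = (3 + 27)/2 = 15; maximum distance = (27 − 3)/2 = 12.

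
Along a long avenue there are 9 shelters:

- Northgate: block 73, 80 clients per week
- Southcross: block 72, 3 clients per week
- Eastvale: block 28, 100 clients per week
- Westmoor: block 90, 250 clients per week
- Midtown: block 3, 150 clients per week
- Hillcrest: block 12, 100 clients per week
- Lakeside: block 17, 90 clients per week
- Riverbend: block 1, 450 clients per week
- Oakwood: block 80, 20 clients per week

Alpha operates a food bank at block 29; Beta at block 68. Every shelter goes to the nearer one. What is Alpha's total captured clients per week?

The indifferent point is the midpoint (29+68)/2 = 48.5; shelters left of it (closer to Alpha at 29) go to Alpha, those right go to Beta.
  Riverbend at 1 (w=450) → Alpha
  Midtown at 3 (w=150) → Alpha
  Hillcrest at 12 (w=100) → Alpha
  Lakeside at 17 (w=90) → Alpha
  Eastvale at 28 (w=100) → Alpha
  Southcross at 72 (w=3) → Beta
  Northgate at 73 (w=80) → Beta
  Oakwood at 80 (w=20) → Beta
  Westmoor at 90 (w=250) → Beta
Alpha captures 890; Beta captures 353.

890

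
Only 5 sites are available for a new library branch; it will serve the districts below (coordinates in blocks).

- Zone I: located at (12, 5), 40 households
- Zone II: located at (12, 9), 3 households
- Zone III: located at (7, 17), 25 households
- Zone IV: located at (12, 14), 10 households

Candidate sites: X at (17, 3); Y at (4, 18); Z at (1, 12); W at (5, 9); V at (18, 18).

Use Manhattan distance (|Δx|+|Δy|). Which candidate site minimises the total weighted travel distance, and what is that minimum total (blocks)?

W, total 831 blocks

Total weighted distance at each candidate:
  X (17, 3): total = 1073
  Y (4, 18): total = 1111
  Z (1, 12): total = 1167
  W (5, 9): total = 831
  V (18, 18): total = 1205
Minimum is at W with total 831 blocks.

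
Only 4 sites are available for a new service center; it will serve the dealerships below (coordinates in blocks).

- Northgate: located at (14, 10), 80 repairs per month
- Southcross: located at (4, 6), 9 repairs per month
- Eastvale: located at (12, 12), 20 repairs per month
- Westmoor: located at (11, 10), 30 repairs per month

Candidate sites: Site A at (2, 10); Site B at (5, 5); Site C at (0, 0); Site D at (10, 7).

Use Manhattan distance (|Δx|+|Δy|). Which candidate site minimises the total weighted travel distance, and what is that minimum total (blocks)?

Total weighted distance at each candidate:
  Site A (2, 10): total = 1524
  Site B (5, 5): total = 1748
  Site C (0, 0): total = 3120
  Site D (10, 7): total = 883
Minimum is at Site D with total 883 blocks.

Site D, total 883 blocks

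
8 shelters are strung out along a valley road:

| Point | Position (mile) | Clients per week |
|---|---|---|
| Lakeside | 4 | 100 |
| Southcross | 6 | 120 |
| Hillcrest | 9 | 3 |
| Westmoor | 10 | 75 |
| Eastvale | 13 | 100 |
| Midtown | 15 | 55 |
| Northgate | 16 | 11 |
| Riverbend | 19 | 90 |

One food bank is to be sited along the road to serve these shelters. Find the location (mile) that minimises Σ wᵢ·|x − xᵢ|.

For a sum of weighted absolute distances on a line, the optimum is the weighted median (not the mean). Total weight W = 554; half-weight = 277.
Sort by position and accumulate weight:
  mile 4 (Lakeside, w=100) → cum 100
  mile 6 (Southcross, w=120) → cum 220
  mile 9 (Hillcrest, w=3) → cum 223
  mile 10 (Westmoor, w=75) → cum 298  ≥ 277 → median here
  mile 13 (Eastvale, w=100) → cum 398
  mile 15 (Midtown, w=55) → cum 453
  mile 16 (Northgate, w=11) → cum 464
  mile 19 (Riverbend, w=90) → cum 554
Optimal location: mile 10.

x = 10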